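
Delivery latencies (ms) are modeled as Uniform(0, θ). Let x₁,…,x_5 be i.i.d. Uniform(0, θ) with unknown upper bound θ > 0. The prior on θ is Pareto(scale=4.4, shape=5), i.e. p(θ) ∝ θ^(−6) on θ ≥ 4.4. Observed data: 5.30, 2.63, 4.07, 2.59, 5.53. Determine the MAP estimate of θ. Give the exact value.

The Uniform(0, θ) likelihood is θ^(−n) for θ ≥ max(xᵢ), zero otherwise. Here max(xᵢ) = 5.53.
Posterior ∝ θ^(−6) · θ^(−5) = θ^(−11) on θ ≥ max(4.4, 5.53) = 5.53.
This density is strictly decreasing in θ, so the posterior mode lies at the lower boundary of the support.

θ̂_MAP = 5.53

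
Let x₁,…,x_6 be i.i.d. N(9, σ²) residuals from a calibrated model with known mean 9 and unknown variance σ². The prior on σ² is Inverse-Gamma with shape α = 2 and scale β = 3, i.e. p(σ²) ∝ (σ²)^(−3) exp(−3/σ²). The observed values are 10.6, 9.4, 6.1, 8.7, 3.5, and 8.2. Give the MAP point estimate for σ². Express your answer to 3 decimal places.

Sum of squared deviations about the known mean: SS = (10.6−9)² + (9.4−9)² + (6.1−9)² + (8.7−9)² + (3.5−9)² + (8.2−9)² = 42.11.
The Normal likelihood contributes (σ²)^(−n/2) exp(−SS/(2σ²)), so the posterior is Inverse-Gamma(α + n/2, β + SS/2) = Inverse-Gamma(5, 24.055).
The mode of Inverse-Gamma(a, b) is b/(a+1) = 24.055/6 ≈ 4.009.

σ̂²_MAP = 4.009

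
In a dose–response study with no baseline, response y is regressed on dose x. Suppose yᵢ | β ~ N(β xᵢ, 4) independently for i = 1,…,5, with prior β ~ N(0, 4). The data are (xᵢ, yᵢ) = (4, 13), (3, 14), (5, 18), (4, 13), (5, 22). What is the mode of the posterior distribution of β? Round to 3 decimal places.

log p(β | y) = −Σ(yᵢ − βxᵢ)²/(2·4) − β²/(2·4) + const.
Setting the derivative to zero: Σxᵢ(yᵢ − βxᵢ)/4 − β/4 = 0, so β = Σxᵢyᵢ / (Σxᵢ² + σ²/τ²).
Σxᵢyᵢ = 4·13 + 3·14 + 5·18 + 4·13 + 5·22 = 346; Σxᵢ² = 91; σ²/τ² = 1.
β̂_MAP = 346 / (91 + 1) = 346/92 ≈ 3.761.

β̂_MAP = 3.761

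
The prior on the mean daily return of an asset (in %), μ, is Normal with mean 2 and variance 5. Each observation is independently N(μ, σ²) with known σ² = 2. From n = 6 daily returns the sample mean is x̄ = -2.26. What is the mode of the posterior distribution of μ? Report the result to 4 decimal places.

μ̂_MAP = -1.9938

n = 6, x̄ = -2.26.
For a Normal prior and Normal likelihood with known variance, the posterior is Normal; its mode equals its mean, the precision-weighted average.
Prior precision 1/σ₀² = 1/5 = 0.2; data precision n/σ² = 6/2 = 3.
μ̂ = (0.2·2 + 3·(-2.26)) / (0.2 + 3) = (-6.38)/3.2 = -1.99375 ≈ -1.9938.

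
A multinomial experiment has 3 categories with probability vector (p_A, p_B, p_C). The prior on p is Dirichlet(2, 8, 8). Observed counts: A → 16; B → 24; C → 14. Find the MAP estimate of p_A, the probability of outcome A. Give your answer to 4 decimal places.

The posterior is Dirichlet(αᵢ + nᵢ) = Dirichlet(18, 32, 22).
For a Dirichlet(a₁,…,a_K) with all aᵢ > 1, the mode has j-th component (aⱼ − 1)/(Σaᵢ − K).
Here Σaᵢ = 72 and K = 3, so p_A = (18 − 1)/(72 − 3) = 17/69 ≈ 0.2464.

MAP estimate of p_A = 0.2464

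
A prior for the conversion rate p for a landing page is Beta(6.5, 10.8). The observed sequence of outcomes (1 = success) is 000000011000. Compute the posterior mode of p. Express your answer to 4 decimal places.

Prior: Beta(6.5, 10.8).
Data: 2 successes in 12 trials (from the sequence). The binomial likelihood contributes p^2(1−p)^10, so the posterior is Beta(6.5+2, 10.8+10) = Beta(8.5, 20.8).
For Beta(a, b) with a, b > 1 the mode is (a−1)/(a+b−2) = 7.5/27.3 ≈ 0.2747.

p̂_MAP = 0.2747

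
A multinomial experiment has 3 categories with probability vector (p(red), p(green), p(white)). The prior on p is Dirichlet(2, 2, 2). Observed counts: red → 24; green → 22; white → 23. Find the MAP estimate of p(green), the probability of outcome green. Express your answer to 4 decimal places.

MAP estimate of p(green) = 0.3194

The posterior is Dirichlet(αᵢ + nᵢ) = Dirichlet(26, 24, 25).
For a Dirichlet(a₁,…,a_K) with all aᵢ > 1, the mode has j-th component (aⱼ − 1)/(Σaᵢ − K).
Here Σaᵢ = 75 and K = 3, so p(green) = (24 − 1)/(75 − 3) = 23/72 ≈ 0.3194.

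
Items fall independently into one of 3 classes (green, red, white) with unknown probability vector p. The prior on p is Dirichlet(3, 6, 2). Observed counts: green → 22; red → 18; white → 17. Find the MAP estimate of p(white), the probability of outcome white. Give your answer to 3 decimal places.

The posterior is Dirichlet(αᵢ + nᵢ) = Dirichlet(25, 24, 19).
For a Dirichlet(a₁,…,a_K) with all aᵢ > 1, the mode has j-th component (aⱼ − 1)/(Σaᵢ − K).
Here Σaᵢ = 68 and K = 3, so p(white) = (19 − 1)/(68 − 3) = 18/65 ≈ 0.277.

MAP estimate of p(white) = 0.277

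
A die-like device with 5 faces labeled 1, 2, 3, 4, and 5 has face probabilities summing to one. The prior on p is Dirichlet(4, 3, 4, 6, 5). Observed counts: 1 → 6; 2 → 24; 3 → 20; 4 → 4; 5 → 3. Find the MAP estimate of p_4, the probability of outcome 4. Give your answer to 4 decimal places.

MAP estimate: 0.1216

The posterior is Dirichlet(αᵢ + nᵢ) = Dirichlet(10, 27, 24, 10, 8).
For a Dirichlet(a₁,…,a_K) with all aᵢ > 1, the mode has j-th component (aⱼ − 1)/(Σaᵢ − K).
Here Σaᵢ = 79 and K = 5, so p_4 = (10 − 1)/(79 − 5) = 9/74 ≈ 0.1216.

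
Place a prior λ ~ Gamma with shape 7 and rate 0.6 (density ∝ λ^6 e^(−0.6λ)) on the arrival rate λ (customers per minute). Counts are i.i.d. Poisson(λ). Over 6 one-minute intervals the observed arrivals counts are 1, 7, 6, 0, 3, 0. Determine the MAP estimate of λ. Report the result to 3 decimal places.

Σxᵢ = 1+7+6+0+3+0 = 17, with n = 6.
Posterior ∝ λ^6e^(−0.6λ) · λ^17e^(−6λ) = λ^23e^(−6.6λ), i.e. Gamma(shape=24, rate=6.6).
The mode of a Gamma(a, b) with a ≥ 1 (shape–rate) is (a−1)/b = 23/6.6 ≈ 3.485.

λ̂_MAP = 3.485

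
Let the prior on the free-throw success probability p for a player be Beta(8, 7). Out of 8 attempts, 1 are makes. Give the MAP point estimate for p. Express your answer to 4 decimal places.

p̂_MAP = 0.3810

Prior: Beta(8, 7).
Data: 1 success in 8 trials. The binomial likelihood contributes p(1−p)^7, so the posterior is Beta(8+1, 7+7) = Beta(9, 14).
For Beta(a, b) with a, b > 1 the mode is (a−1)/(a+b−2) = 8/21 ≈ 0.3810.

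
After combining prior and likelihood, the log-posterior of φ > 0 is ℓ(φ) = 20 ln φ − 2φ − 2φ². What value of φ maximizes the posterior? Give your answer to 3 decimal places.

φ̂_MAP = 2.000

ℓ'(φ) = 20/φ − 2 − 4φ. Setting this to zero and multiplying by φ: 4φ² + 2φ − 20 = 0.
φ = (−2 + √(2² + 4·4·20)) / (2·4) = (−2 + √324) / 8 = (−2 + 18)/8 = 2.
ℓ''(φ) = −20/φ² − 4 < 0, confirming a maximum.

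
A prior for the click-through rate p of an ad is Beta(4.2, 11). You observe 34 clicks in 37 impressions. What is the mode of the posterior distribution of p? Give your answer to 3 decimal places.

Prior: Beta(4.2, 11).
Data: 34 successes in 37 trials. The binomial likelihood contributes p^34(1−p)^3, so the posterior is Beta(4.2+34, 11+3) = Beta(38.2, 14).
For Beta(a, b) with a, b > 1 the mode is (a−1)/(a+b−2) = 37.2/50.2 ≈ 0.741.

p̂_MAP = 0.741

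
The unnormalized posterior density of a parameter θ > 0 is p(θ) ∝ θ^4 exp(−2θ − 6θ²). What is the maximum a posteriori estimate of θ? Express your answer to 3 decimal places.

θ̂_MAP = 0.500

ℓ'(θ) = 4/θ − 2 − 12θ. Setting this to zero and multiplying by θ: 12θ² + 2θ − 4 = 0.
θ = (−2 + √(2² + 4·12·4)) / (2·12) = (−2 + √196) / 24 = (−2 + 14)/24 = 1/2.
ℓ''(θ) = −4/θ² − 12 < 0, confirming a maximum.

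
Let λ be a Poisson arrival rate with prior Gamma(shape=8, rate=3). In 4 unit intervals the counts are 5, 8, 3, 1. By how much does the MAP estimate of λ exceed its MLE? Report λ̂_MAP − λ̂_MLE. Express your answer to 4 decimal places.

Σxᵢ = 17. Posterior is Gamma(25, 7); MAP = (25−1)/7 = 24/7 ≈ 3.42857.
MLE = x̄ = 17/4 ≈ 4.25000.
Difference = 24/7 − 17/4 = -23/28 ≈ -0.8214.

MAP − MLE = -0.8214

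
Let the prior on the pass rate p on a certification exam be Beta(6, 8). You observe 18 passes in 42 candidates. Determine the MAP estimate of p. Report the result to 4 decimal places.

Prior: Beta(6, 8).
Data: 18 successes in 42 trials. The binomial likelihood contributes p^18(1−p)^24, so the posterior is Beta(6+18, 8+24) = Beta(24, 32).
For Beta(a, b) with a, b > 1 the mode is (a−1)/(a+b−2) = 23/54 ≈ 0.4259.

p̂_MAP = 0.4259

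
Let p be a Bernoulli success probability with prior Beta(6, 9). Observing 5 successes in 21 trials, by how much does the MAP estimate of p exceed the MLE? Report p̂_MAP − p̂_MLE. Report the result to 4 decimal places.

MAP − MLE = 0.0560

Posterior is Beta(11, 25); MAP = (11−1)/(36−2) = 10/34 ≈ 0.29412.
MLE ignores the prior: p̂_MLE = k/n = 5/21 ≈ 0.23810.
Difference = 10/34 − 5/21 = 20/357 ≈ 0.0560.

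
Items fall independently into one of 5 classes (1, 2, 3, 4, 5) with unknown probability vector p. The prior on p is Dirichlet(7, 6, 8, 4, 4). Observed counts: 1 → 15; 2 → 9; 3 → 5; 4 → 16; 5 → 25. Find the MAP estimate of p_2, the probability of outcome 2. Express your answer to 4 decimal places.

MAP estimate: 0.1489

The posterior is Dirichlet(αᵢ + nᵢ) = Dirichlet(22, 15, 13, 20, 29).
For a Dirichlet(a₁,…,a_K) with all aᵢ > 1, the mode has j-th component (aⱼ − 1)/(Σaᵢ − K).
Here Σaᵢ = 99 and K = 5, so p_2 = (15 − 1)/(99 − 5) = 14/94 ≈ 0.1489.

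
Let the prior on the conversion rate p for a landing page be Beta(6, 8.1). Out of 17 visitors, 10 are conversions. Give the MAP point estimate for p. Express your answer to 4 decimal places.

p̂_MAP = 0.5155

Prior: Beta(6, 8.1).
Data: 10 successes in 17 trials. The binomial likelihood contributes p^10(1−p)^7, so the posterior is Beta(6+10, 8.1+7) = Beta(16, 15.1).
For Beta(a, b) with a, b > 1 the mode is (a−1)/(a+b−2) = 15/29.1 ≈ 0.5155.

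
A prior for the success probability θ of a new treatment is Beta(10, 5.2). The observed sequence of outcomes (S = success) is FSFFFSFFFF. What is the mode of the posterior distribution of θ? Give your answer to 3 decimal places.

θ̂_MAP = 0.474

Prior: Beta(10, 5.2).
Data: 2 successes in 10 trials (from the sequence). The binomial likelihood contributes θ^2(1−θ)^8, so the posterior is Beta(10+2, 5.2+8) = Beta(12, 13.2).
For Beta(a, b) with a, b > 1 the mode is (a−1)/(a+b−2) = 11/23.2 ≈ 0.474.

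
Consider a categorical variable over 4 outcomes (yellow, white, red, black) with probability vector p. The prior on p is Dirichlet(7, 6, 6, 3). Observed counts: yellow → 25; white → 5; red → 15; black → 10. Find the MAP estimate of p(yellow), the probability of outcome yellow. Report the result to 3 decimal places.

The posterior is Dirichlet(αᵢ + nᵢ) = Dirichlet(32, 11, 21, 13).
For a Dirichlet(a₁,…,a_K) with all aᵢ > 1, the mode has j-th component (aⱼ − 1)/(Σaᵢ − K).
Here Σaᵢ = 77 and K = 4, so p(yellow) = (32 − 1)/(77 − 4) = 31/73 ≈ 0.425.

MAP estimate of p(yellow) = 0.425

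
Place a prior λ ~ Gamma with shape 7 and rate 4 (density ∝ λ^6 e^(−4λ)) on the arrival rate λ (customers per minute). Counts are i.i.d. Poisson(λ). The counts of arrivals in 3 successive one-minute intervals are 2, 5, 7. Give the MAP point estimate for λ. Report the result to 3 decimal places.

Σxᵢ = 2+5+7 = 14, with n = 3.
Posterior ∝ λ^6e^(−4λ) · λ^14e^(−3λ) = λ^20e^(−7λ), i.e. Gamma(shape=21, rate=7).
The mode of a Gamma(a, b) with a ≥ 1 (shape–rate) is (a−1)/b = 20/7 ≈ 2.857.

λ̂_MAP = 2.857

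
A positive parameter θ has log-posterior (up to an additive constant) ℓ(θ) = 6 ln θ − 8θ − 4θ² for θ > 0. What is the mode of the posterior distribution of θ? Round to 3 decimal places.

ℓ'(θ) = 6/θ − 8 − 8θ. Setting this to zero and multiplying by θ: 8θ² + 8θ − 6 = 0.
θ = (−8 + √(8² + 4·8·6)) / (2·8) = (−8 + √256) / 16 = (−8 + 16)/16 = 1/2.
ℓ''(θ) = −6/θ² − 8 < 0, confirming a maximum.

θ̂_MAP = 0.500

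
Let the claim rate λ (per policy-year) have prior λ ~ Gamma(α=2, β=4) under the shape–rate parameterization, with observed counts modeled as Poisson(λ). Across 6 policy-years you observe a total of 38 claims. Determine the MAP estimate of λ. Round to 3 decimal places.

λ̂_MAP = 3.900

Σxᵢ = 38, n = 6.
Posterior ∝ λe^(−4λ) · λ^38e^(−6λ) = λ^39e^(−10λ), i.e. Gamma(shape=40, rate=10).
The mode of a Gamma(a, b) with a ≥ 1 (shape–rate) is (a−1)/b = 39/10 ≈ 3.900.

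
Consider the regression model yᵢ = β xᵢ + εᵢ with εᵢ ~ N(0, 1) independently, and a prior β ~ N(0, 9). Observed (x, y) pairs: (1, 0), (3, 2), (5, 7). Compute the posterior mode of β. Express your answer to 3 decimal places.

β̂_MAP = 1.168

log p(β | y) = −Σ(yᵢ − βxᵢ)²/(2·1) − β²/(2·9) + const.
Setting the derivative to zero: Σxᵢ(yᵢ − βxᵢ)/1 − β/9 = 0, so β = Σxᵢyᵢ / (Σxᵢ² + σ²/τ²).
Σxᵢyᵢ = 1·0 + 3·2 + 5·7 = 41; Σxᵢ² = 35; σ²/τ² = 1/9.
β̂_MAP = 41 / (35 + 1/9) = 41/(316/9) = 369/316 ≈ 1.168.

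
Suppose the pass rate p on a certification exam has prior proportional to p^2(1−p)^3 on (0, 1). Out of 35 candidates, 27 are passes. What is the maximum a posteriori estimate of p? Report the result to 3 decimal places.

The prior density ∝ p^2(1−p)^3 is the kernel of Beta(3, 4).
Data: 27 successes in 35 trials. The binomial likelihood contributes p^27(1−p)^8, so the posterior is Beta(3+27, 4+8) = Beta(30, 12).
For Beta(a, b) with a, b > 1 the mode is (a−1)/(a+b−2) = 29/40 ≈ 0.725.

p̂_MAP = 0.725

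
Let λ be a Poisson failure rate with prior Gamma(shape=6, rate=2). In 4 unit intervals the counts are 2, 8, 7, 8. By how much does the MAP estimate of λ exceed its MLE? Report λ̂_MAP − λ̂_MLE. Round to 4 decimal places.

MAP − MLE = -1.2500

Σxᵢ = 25. Posterior is Gamma(31, 6); MAP = (31−1)/6 = 30/6 ≈ 5.00000.
MLE = x̄ = 25/4 ≈ 6.25000.
Difference = 30/6 − 25/4 = -5/4 ≈ -1.2500.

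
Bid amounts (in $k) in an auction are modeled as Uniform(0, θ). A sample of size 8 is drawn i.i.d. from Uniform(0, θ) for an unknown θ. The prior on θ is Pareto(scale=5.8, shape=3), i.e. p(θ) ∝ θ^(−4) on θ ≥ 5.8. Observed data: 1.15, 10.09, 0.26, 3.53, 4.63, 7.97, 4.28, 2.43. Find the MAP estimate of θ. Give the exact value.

The Uniform(0, θ) likelihood is θ^(−n) for θ ≥ max(xᵢ), zero otherwise. Here max(xᵢ) = 10.09.
Posterior ∝ θ^(−4) · θ^(−8) = θ^(−12) on θ ≥ max(5.8, 10.09) = 10.09.
This density is strictly decreasing in θ, so the posterior mode lies at the lower boundary of the support.

θ̂_MAP = 10.09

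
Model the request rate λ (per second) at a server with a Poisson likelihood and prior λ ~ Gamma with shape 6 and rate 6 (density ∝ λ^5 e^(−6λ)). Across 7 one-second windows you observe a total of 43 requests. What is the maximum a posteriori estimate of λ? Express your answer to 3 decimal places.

Σxᵢ = 43, n = 7.
Posterior ∝ λ^5e^(−6λ) · λ^43e^(−7λ) = λ^48e^(−13λ), i.e. Gamma(shape=49, rate=13).
The mode of a Gamma(a, b) with a ≥ 1 (shape–rate) is (a−1)/b = 48/13 ≈ 3.692.

λ̂_MAP = 3.692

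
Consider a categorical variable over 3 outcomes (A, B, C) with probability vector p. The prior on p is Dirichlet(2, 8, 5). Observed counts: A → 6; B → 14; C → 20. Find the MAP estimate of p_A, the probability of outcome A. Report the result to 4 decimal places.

The posterior is Dirichlet(αᵢ + nᵢ) = Dirichlet(8, 22, 25).
For a Dirichlet(a₁,…,a_K) with all aᵢ > 1, the mode has j-th component (aⱼ − 1)/(Σaᵢ − K).
Here Σaᵢ = 55 and K = 3, so p_A = (8 − 1)/(55 − 3) = 7/52 ≈ 0.1346.

MAP estimate of p_A = 0.1346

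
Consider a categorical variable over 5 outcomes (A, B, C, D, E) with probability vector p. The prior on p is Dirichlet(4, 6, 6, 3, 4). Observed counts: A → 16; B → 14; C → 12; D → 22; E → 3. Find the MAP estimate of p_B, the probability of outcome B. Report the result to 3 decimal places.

The posterior is Dirichlet(αᵢ + nᵢ) = Dirichlet(20, 20, 18, 25, 7).
For a Dirichlet(a₁,…,a_K) with all aᵢ > 1, the mode has j-th component (aⱼ − 1)/(Σaᵢ − K).
Here Σaᵢ = 90 and K = 5, so p_B = (20 − 1)/(90 − 5) = 19/85 ≈ 0.224.

MAP estimate of p_B = 0.224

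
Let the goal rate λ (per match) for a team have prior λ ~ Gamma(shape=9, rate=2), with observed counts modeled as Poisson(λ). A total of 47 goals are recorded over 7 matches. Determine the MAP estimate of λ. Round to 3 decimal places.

Σxᵢ = 47, n = 7.
Posterior ∝ λ^8e^(−2λ) · λ^47e^(−7λ) = λ^55e^(−9λ), i.e. Gamma(shape=56, rate=9).
The mode of a Gamma(a, b) with a ≥ 1 (shape–rate) is (a−1)/b = 55/9 ≈ 6.111.

λ̂_MAP = 6.111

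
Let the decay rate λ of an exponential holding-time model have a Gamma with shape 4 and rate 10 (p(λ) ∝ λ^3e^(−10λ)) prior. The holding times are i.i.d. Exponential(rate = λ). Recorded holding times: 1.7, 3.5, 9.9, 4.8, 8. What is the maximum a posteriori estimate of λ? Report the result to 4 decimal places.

The Exponential(rate=λ) likelihood is ∝ λ^n e^(−λΣtᵢ). Here n = 5 and Σtᵢ = 1.7 + 3.5 + 9.9 + 4.8 + 8 = 27.9.
Posterior ∝ λ^3e^(−10λ) · λ^5e^(−27.9λ) = λ^8e^(−37.9λ), i.e. Gamma(9, 37.9).
Mode = (a−1)/b = 8/37.9 ≈ 0.2111.

λ̂_MAP = 0.2111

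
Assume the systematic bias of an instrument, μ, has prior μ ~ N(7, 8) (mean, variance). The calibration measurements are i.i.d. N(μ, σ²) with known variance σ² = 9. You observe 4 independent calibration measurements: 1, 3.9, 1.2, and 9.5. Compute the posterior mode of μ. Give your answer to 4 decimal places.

n = 4; x̄ = (1 + 3.9 + 1.2 + 9.5)/4 = 15.6/4 = 3.9.
For a Normal prior and Normal likelihood with known variance, the posterior is Normal; its mode equals its mean, the precision-weighted average.
Prior precision 1/σ₀² = 1/8 = 0.125; data precision n/σ² = 4/9.
μ̂ = (0.125·7 + (4/9)·3.9) / (0.125 + 4/9) = (313/120)/(41/72) = 939/205 ≈ 4.5805.

μ̂_MAP = 4.5805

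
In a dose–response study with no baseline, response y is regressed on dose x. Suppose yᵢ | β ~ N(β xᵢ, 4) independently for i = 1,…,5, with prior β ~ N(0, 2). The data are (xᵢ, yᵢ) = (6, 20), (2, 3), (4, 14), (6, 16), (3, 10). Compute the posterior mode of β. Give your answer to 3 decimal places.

log p(β | y) = −Σ(yᵢ − βxᵢ)²/(2·4) − β²/(2·2) + const.
Setting the derivative to zero: Σxᵢ(yᵢ − βxᵢ)/4 − β/2 = 0, so β = Σxᵢyᵢ / (Σxᵢ² + σ²/τ²).
Σxᵢyᵢ = 6·20 + 2·3 + 4·14 + 6·16 + 3·10 = 308; Σxᵢ² = 101; σ²/τ² = 2.
β̂_MAP = 308 / (101 + 2) = 308/103 ≈ 2.990.

β̂_MAP = 2.990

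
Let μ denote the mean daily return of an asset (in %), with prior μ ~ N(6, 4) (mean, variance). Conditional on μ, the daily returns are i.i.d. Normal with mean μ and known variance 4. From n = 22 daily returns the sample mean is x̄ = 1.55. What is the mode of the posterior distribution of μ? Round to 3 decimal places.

n = 22, x̄ = 1.55.
For a Normal prior and Normal likelihood with known variance, the posterior is Normal; its mode equals its mean, the precision-weighted average.
Prior precision 1/σ₀² = 1/4 = 0.25; data precision n/σ² = 22/4 = 5.5.
μ̂ = (0.25·6 + 5.5·1.55) / (0.25 + 5.5) = 10.025/5.75 = 401/230 ≈ 1.743.

μ̂_MAP = 1.743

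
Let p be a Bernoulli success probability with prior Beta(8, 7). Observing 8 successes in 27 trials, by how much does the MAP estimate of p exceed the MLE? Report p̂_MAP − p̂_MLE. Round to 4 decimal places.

Posterior is Beta(16, 26); MAP = (16−1)/(42−2) = 15/40 ≈ 0.37500.
MLE ignores the prior: p̂_MLE = k/n = 8/27 ≈ 0.29630.
Difference = 15/40 − 8/27 = 17/216 ≈ 0.0787.

MAP − MLE = 0.0787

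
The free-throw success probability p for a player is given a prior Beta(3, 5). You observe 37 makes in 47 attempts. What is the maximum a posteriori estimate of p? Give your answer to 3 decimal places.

p̂_MAP = 0.736

Prior: Beta(3, 5).
Data: 37 successes in 47 trials. The binomial likelihood contributes p^37(1−p)^10, so the posterior is Beta(3+37, 5+10) = Beta(40, 15).
For Beta(a, b) with a, b > 1 the mode is (a−1)/(a+b−2) = 39/53 ≈ 0.736.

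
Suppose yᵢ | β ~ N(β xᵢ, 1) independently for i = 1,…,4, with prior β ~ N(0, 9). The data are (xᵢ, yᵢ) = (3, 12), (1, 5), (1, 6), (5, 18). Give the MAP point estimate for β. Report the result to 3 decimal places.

β̂_MAP = 3.794

log p(β | y) = −Σ(yᵢ − βxᵢ)²/(2·1) − β²/(2·9) + const.
Setting the derivative to zero: Σxᵢ(yᵢ − βxᵢ)/1 − β/9 = 0, so β = Σxᵢyᵢ / (Σxᵢ² + σ²/τ²).
Σxᵢyᵢ = 3·12 + 1·5 + 1·6 + 5·18 = 137; Σxᵢ² = 36; σ²/τ² = 1/9.
β̂_MAP = 137 / (36 + 1/9) = 137/(325/9) = 1233/325 ≈ 3.794.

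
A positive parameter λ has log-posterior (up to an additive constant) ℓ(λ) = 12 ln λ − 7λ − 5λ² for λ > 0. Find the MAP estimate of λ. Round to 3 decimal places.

λ̂_MAP = 0.800

ℓ'(λ) = 12/λ − 7 − 10λ. Setting this to zero and multiplying by λ: 10λ² + 7λ − 12 = 0.
λ = (−7 + √(7² + 4·10·12)) / (2·10) = (−7 + √529) / 20 = (−7 + 23)/20 = 4/5.
ℓ''(λ) = −12/λ² − 10 < 0, confirming a maximum.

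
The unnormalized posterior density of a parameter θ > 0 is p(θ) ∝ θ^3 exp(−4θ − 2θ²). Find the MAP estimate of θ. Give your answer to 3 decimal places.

ℓ'(θ) = 3/θ − 4 − 4θ. Setting this to zero and multiplying by θ: 4θ² + 4θ − 3 = 0.
θ = (−4 + √(4² + 4·4·3)) / (2·4) = (−4 + √64) / 8 = (−4 + 8)/8 = 1/2.
ℓ''(θ) = −3/θ² − 4 < 0, confirming a maximum.

θ̂_MAP = 0.500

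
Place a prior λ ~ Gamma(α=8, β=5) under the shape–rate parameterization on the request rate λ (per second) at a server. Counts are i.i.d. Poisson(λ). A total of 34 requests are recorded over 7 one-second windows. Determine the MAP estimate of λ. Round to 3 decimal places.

Σxᵢ = 34, n = 7.
Posterior ∝ λ^7e^(−5λ) · λ^34e^(−7λ) = λ^41e^(−12λ), i.e. Gamma(shape=42, rate=12).
The mode of a Gamma(a, b) with a ≥ 1 (shape–rate) is (a−1)/b = 41/12 ≈ 3.417.

λ̂_MAP = 3.417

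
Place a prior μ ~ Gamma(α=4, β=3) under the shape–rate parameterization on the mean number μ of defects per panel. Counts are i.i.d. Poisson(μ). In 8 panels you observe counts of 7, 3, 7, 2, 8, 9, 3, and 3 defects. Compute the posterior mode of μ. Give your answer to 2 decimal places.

μ̂_MAP = 4.09

Σxᵢ = 7+3+7+2+8+9+3+3 = 42, with n = 8.
Posterior ∝ μ^3e^(−3μ) · μ^42e^(−8μ) = μ^45e^(−11μ), i.e. Gamma(shape=46, rate=11).
The mode of a Gamma(a, b) with a ≥ 1 (shape–rate) is (a−1)/b = 45/11 ≈ 4.09.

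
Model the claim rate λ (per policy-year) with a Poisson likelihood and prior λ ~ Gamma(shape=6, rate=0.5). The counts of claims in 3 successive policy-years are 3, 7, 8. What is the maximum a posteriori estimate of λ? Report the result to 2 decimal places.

λ̂_MAP = 6.57

Σxᵢ = 3+7+8 = 18, with n = 3.
Posterior ∝ λ^5e^(−0.5λ) · λ^18e^(−3λ) = λ^23e^(−3.5λ), i.e. Gamma(shape=24, rate=3.5).
The mode of a Gamma(a, b) with a ≥ 1 (shape–rate) is (a−1)/b = 23/3.5 ≈ 6.57.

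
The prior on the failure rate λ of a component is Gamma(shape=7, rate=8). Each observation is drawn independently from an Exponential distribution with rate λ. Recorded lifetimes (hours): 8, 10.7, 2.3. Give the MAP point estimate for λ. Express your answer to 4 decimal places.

The Exponential(rate=λ) likelihood is ∝ λ^n e^(−λΣtᵢ). Here n = 3 and Σtᵢ = 8 + 10.7 + 2.3 = 21.
Posterior ∝ λ^6e^(−8λ) · λ^3e^(−21λ) = λ^9e^(−29λ), i.e. Gamma(10, 29).
Mode = (a−1)/b = 9/29 ≈ 0.3103.

λ̂_MAP = 0.3103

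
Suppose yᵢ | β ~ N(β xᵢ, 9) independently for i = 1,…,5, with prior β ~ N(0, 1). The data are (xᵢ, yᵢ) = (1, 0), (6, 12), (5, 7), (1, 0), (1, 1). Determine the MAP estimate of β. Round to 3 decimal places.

β̂_MAP = 1.479

log p(β | y) = −Σ(yᵢ − βxᵢ)²/(2·9) − β²/(2·1) + const.
Setting the derivative to zero: Σxᵢ(yᵢ − βxᵢ)/9 − β/1 = 0, so β = Σxᵢyᵢ / (Σxᵢ² + σ²/τ²).
Σxᵢyᵢ = 1·0 + 6·12 + 5·7 + 1·0 + 1·1 = 108; Σxᵢ² = 64; σ²/τ² = 9.
β̂_MAP = 108 / (64 + 9) = 108/73 ≈ 1.479.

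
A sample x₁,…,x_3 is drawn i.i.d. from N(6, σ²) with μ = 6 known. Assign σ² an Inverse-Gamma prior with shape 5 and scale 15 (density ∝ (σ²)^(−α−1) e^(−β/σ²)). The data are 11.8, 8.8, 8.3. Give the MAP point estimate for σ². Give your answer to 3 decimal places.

Sum of squared deviations about the known mean: SS = (11.8−6)² + (8.8−6)² + (8.3−6)² = 46.77.
The Normal likelihood contributes (σ²)^(−n/2) exp(−SS/(2σ²)), so the posterior is Inverse-Gamma(α + n/2, β + SS/2) = Inverse-Gamma(6.5, 38.385).
The mode of Inverse-Gamma(a, b) is b/(a+1) = 38.385/7.5 ≈ 5.118.

σ̂²_MAP = 5.118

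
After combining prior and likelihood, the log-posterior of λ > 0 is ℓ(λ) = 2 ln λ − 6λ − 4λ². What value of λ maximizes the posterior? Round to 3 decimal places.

λ̂_MAP = 0.250

ℓ'(λ) = 2/λ − 6 − 8λ. Setting this to zero and multiplying by λ: 8λ² + 6λ − 2 = 0.
λ = (−6 + √(6² + 4·8·2)) / (2·8) = (−6 + √100) / 16 = (−6 + 10)/16 = 1/4.
ℓ''(λ) = −2/λ² − 8 < 0, confirming a maximum.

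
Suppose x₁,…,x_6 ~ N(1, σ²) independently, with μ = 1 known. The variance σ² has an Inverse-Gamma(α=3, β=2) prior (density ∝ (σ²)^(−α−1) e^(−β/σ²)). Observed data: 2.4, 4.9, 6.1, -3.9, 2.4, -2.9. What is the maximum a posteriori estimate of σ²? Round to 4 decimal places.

Sum of squared deviations about the known mean: SS = (2.4−1)² + (4.9−1)² + (6.1−1)² + (-3.9−1)² + (2.4−1)² + (-2.9−1)² = 84.36.
The Normal likelihood contributes (σ²)^(−n/2) exp(−SS/(2σ²)), so the posterior is Inverse-Gamma(α + n/2, β + SS/2) = Inverse-Gamma(6, 44.18).
The mode of Inverse-Gamma(a, b) is b/(a+1) = 44.18/7 ≈ 6.3114.

σ̂²_MAP = 6.3114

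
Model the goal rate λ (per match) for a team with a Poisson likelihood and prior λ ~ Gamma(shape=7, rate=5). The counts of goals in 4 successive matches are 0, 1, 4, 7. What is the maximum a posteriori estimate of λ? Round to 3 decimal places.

λ̂_MAP = 2.000

Σxᵢ = 0+1+4+7 = 12, with n = 4.
Posterior ∝ λ^6e^(−5λ) · λ^12e^(−4λ) = λ^18e^(−9λ), i.e. Gamma(shape=19, rate=9).
The mode of a Gamma(a, b) with a ≥ 1 (shape–rate) is (a−1)/b = 18/9 ≈ 2.000.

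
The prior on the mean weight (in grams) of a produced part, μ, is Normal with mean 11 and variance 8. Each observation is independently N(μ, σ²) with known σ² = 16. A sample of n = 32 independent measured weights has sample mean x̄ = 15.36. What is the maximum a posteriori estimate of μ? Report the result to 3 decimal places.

n = 32, x̄ = 15.36.
For a Normal prior and Normal likelihood with known variance, the posterior is Normal; its mode equals its mean, the precision-weighted average.
Prior precision 1/σ₀² = 1/8 = 0.125; data precision n/σ² = 32/16 = 2.
μ̂ = (0.125·11 + 2·15.36) / (0.125 + 2) = 32.095/2.125 = 6419/425 ≈ 15.104.

μ̂_MAP = 15.104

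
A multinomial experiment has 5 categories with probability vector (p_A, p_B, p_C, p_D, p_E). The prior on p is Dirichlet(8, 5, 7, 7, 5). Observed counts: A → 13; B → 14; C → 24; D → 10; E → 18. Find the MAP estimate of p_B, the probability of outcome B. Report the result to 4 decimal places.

MAP estimate of p_B = 0.1698

The posterior is Dirichlet(αᵢ + nᵢ) = Dirichlet(21, 19, 31, 17, 23).
For a Dirichlet(a₁,…,a_K) with all aᵢ > 1, the mode has j-th component (aⱼ − 1)/(Σaᵢ − K).
Here Σaᵢ = 111 and K = 5, so p_B = (19 − 1)/(111 − 5) = 18/106 ≈ 0.1698.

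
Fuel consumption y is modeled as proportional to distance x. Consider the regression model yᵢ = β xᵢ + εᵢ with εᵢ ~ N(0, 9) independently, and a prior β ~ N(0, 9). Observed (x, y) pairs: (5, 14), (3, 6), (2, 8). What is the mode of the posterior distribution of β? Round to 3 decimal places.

β̂_MAP = 2.667

log p(β | y) = −Σ(yᵢ − βxᵢ)²/(2·9) − β²/(2·9) + const.
Setting the derivative to zero: Σxᵢ(yᵢ − βxᵢ)/9 − β/9 = 0, so β = Σxᵢyᵢ / (Σxᵢ² + σ²/τ²).
Σxᵢyᵢ = 5·14 + 3·6 + 2·8 = 104; Σxᵢ² = 38; σ²/τ² = 1.
β̂_MAP = 104 / (38 + 1) = 104/39 ≈ 2.667.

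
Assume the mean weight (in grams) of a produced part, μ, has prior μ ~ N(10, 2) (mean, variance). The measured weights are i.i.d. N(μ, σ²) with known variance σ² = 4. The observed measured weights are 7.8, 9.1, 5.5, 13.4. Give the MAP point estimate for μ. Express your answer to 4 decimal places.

n = 4; x̄ = (7.8 + 9.1 + 5.5 + 13.4)/4 = 35.8/4 = 8.95.
For a Normal prior and Normal likelihood with known variance, the posterior is Normal; its mode equals its mean, the precision-weighted average.
Prior precision 1/σ₀² = 1/2 = 0.5; data precision n/σ² = 4/4 = 1.
μ̂ = (0.5·10 + 1·8.95) / (0.5 + 1) = 13.95/1.5 = 9.3000.

μ̂_MAP = 9.3000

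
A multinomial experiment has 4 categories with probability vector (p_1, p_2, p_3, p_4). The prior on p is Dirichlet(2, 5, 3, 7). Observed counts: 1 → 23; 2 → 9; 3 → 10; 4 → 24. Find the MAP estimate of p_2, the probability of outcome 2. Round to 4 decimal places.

MAP estimate: 0.1646

The posterior is Dirichlet(αᵢ + nᵢ) = Dirichlet(25, 14, 13, 31).
For a Dirichlet(a₁,…,a_K) with all aᵢ > 1, the mode has j-th component (aⱼ − 1)/(Σaᵢ − K).
Here Σaᵢ = 83 and K = 4, so p_2 = (14 − 1)/(83 − 4) = 13/79 ≈ 0.1646.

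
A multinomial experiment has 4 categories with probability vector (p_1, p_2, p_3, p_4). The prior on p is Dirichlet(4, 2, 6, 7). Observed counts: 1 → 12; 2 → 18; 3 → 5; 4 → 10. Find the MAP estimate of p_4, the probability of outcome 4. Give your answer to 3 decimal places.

The posterior is Dirichlet(αᵢ + nᵢ) = Dirichlet(16, 20, 11, 17).
For a Dirichlet(a₁,…,a_K) with all aᵢ > 1, the mode has j-th component (aⱼ − 1)/(Σaᵢ − K).
Here Σaᵢ = 64 and K = 4, so p_4 = (17 − 1)/(64 − 4) = 16/60 ≈ 0.267.

MAP estimate: 0.267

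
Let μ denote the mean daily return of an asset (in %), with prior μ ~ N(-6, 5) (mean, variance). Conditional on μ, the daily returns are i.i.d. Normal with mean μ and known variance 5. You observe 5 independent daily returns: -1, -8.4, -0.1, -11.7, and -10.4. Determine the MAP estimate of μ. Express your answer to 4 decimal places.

μ̂_MAP = -6.2667

n = 5; x̄ = ((-1) + (-8.4) + (-0.1) + (-11.7) + (-10.4))/5 = -31.6/5 = -6.32.
For a Normal prior and Normal likelihood with known variance, the posterior is Normal; its mode equals its mean, the precision-weighted average.
Prior precision 1/σ₀² = 1/5 = 0.2; data precision n/σ² = 5/5 = 1.
μ̂ = (0.2·(-6) + 1·(-6.32)) / (0.2 + 1) = (-7.52)/1.2 = -94/15 ≈ -6.2667.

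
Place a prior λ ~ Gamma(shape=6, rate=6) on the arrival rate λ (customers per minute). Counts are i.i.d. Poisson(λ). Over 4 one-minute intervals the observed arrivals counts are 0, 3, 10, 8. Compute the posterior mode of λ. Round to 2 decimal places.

λ̂_MAP = 2.60

Σxᵢ = 0+3+10+8 = 21, with n = 4.
Posterior ∝ λ^5e^(−6λ) · λ^21e^(−4λ) = λ^26e^(−10λ), i.e. Gamma(shape=27, rate=10).
The mode of a Gamma(a, b) with a ≥ 1 (shape–rate) is (a−1)/b = 26/10 ≈ 2.60.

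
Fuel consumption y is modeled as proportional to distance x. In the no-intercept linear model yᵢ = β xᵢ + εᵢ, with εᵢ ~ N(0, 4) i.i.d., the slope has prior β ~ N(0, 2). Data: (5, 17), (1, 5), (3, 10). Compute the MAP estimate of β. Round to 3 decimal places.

β̂_MAP = 3.243

log p(β | y) = −Σ(yᵢ − βxᵢ)²/(2·4) − β²/(2·2) + const.
Setting the derivative to zero: Σxᵢ(yᵢ − βxᵢ)/4 − β/2 = 0, so β = Σxᵢyᵢ / (Σxᵢ² + σ²/τ²).
Σxᵢyᵢ = 5·17 + 1·5 + 3·10 = 120; Σxᵢ² = 35; σ²/τ² = 2.
β̂_MAP = 120 / (35 + 2) = 120/37 ≈ 3.243.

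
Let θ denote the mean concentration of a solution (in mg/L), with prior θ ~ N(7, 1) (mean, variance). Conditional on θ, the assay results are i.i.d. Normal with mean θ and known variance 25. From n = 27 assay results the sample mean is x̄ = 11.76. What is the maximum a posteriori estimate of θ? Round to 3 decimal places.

n = 27, x̄ = 11.76.
For a Normal prior and Normal likelihood with known variance, the posterior is Normal; its mode equals its mean, the precision-weighted average.
Prior precision 1/σ₀² = 1/1 = 1; data precision n/σ² = 27/25 = 1.08.
θ̂ = (1·7 + 1.08·11.76) / (1 + 1.08) = 19.7008/2.08 = 12313/1300 ≈ 9.472.

θ̂_MAP = 9.472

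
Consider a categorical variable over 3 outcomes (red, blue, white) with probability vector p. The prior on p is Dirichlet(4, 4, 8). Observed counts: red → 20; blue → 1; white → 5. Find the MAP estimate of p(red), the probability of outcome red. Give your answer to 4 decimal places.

MAP estimate of p(red) = 0.5897

The posterior is Dirichlet(αᵢ + nᵢ) = Dirichlet(24, 5, 13).
For a Dirichlet(a₁,…,a_K) with all aᵢ > 1, the mode has j-th component (aⱼ − 1)/(Σaᵢ − K).
Here Σaᵢ = 42 and K = 3, so p(red) = (24 − 1)/(42 − 3) = 23/39 ≈ 0.5897.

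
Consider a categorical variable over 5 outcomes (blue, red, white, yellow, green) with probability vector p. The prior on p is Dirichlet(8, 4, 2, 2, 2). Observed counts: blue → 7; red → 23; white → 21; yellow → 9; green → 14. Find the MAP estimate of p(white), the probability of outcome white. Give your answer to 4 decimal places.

MAP estimate of p(white) = 0.2529

The posterior is Dirichlet(αᵢ + nᵢ) = Dirichlet(15, 27, 23, 11, 16).
For a Dirichlet(a₁,…,a_K) with all aᵢ > 1, the mode has j-th component (aⱼ − 1)/(Σaᵢ − K).
Here Σaᵢ = 92 and K = 5, so p(white) = (23 − 1)/(92 − 5) = 22/87 ≈ 0.2529.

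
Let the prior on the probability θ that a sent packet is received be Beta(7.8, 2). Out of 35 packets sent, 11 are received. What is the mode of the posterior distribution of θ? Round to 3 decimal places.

θ̂_MAP = 0.416

Prior: Beta(7.8, 2).
Data: 11 successes in 35 trials. The binomial likelihood contributes θ^11(1−θ)^24, so the posterior is Beta(7.8+11, 2+24) = Beta(18.8, 26).
For Beta(a, b) with a, b > 1 the mode is (a−1)/(a+b−2) = 17.8/42.8 ≈ 0.416.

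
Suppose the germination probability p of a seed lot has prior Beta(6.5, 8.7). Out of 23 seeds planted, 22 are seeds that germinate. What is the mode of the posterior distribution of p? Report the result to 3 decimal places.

Prior: Beta(6.5, 8.7).
Data: 22 successes in 23 trials. The binomial likelihood contributes p^22(1−p)^1, so the posterior is Beta(6.5+22, 8.7+1) = Beta(28.5, 9.7).
For Beta(a, b) with a, b > 1 the mode is (a−1)/(a+b−2) = 27.5/36.2 ≈ 0.760.

p̂_MAP = 0.760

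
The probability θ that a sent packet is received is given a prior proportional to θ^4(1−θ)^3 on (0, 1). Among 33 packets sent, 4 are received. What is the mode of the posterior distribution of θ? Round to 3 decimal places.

The prior density ∝ θ^4(1−θ)^3 is the kernel of Beta(5, 4).
Data: 4 successes in 33 trials. The binomial likelihood contributes θ^4(1−θ)^29, so the posterior is Beta(5+4, 4+29) = Beta(9, 33).
For Beta(a, b) with a, b > 1 the mode is (a−1)/(a+b−2) = 8/40 ≈ 0.200.

θ̂_MAP = 0.200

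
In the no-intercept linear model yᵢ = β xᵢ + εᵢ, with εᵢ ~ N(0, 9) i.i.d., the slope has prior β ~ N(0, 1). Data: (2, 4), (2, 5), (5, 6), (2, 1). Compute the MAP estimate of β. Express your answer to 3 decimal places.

log p(β | y) = −Σ(yᵢ − βxᵢ)²/(2·9) − β²/(2·1) + const.
Setting the derivative to zero: Σxᵢ(yᵢ − βxᵢ)/9 − β/1 = 0, so β = Σxᵢyᵢ / (Σxᵢ² + σ²/τ²).
Σxᵢyᵢ = 2·4 + 2·5 + 5·6 + 2·1 = 50; Σxᵢ² = 37; σ²/τ² = 9.
β̂_MAP = 50 / (37 + 9) = 50/46 ≈ 1.087.

β̂_MAP = 1.087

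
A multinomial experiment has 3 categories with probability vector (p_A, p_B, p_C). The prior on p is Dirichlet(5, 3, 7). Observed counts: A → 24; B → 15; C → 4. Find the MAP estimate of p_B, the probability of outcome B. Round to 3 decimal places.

The posterior is Dirichlet(αᵢ + nᵢ) = Dirichlet(29, 18, 11).
For a Dirichlet(a₁,…,a_K) with all aᵢ > 1, the mode has j-th component (aⱼ − 1)/(Σaᵢ − K).
Here Σaᵢ = 58 and K = 3, so p_B = (18 − 1)/(58 − 3) = 17/55 ≈ 0.309.

MAP estimate of p_B = 0.309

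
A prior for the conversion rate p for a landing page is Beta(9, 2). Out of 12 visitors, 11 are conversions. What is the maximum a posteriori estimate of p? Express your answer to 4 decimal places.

p̂_MAP = 0.9048

Prior: Beta(9, 2).
Data: 11 successes in 12 trials. The binomial likelihood contributes p^11(1−p)^1, so the posterior is Beta(9+11, 2+1) = Beta(20, 3).
For Beta(a, b) with a, b > 1 the mode is (a−1)/(a+b−2) = 19/21 ≈ 0.9048.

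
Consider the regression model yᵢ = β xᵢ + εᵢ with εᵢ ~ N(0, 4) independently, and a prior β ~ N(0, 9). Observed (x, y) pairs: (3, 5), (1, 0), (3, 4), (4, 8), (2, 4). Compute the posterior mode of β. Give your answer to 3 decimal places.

β̂_MAP = 1.699

log p(β | y) = −Σ(yᵢ − βxᵢ)²/(2·4) − β²/(2·9) + const.
Setting the derivative to zero: Σxᵢ(yᵢ − βxᵢ)/4 − β/9 = 0, so β = Σxᵢyᵢ / (Σxᵢ² + σ²/τ²).
Σxᵢyᵢ = 3·5 + 1·0 + 3·4 + 4·8 + 2·4 = 67; Σxᵢ² = 39; σ²/τ² = 4/9.
β̂_MAP = 67 / (39 + 4/9) = 67/(355/9) = 603/355 ≈ 1.699.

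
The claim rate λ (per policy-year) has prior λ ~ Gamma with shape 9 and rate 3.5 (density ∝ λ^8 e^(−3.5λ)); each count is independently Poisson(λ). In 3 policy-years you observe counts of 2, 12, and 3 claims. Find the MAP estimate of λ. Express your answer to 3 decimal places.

Σxᵢ = 2+12+3 = 17, with n = 3.
Posterior ∝ λ^8e^(−3.5λ) · λ^17e^(−3λ) = λ^25e^(−6.5λ), i.e. Gamma(shape=26, rate=6.5).
The mode of a Gamma(a, b) with a ≥ 1 (shape–rate) is (a−1)/b = 25/6.5 ≈ 3.846.

λ̂_MAP = 3.846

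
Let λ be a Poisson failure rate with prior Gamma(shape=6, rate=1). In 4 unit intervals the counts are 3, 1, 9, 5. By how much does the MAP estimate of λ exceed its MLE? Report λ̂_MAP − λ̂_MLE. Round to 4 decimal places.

Σxᵢ = 18. Posterior is Gamma(24, 5); MAP = (24−1)/5 = 23/5 ≈ 4.60000.
MLE = x̄ = 18/4 ≈ 4.50000.
Difference = 23/5 − 18/4 = 1/10 ≈ 0.1000.

MAP − MLE = 0.1000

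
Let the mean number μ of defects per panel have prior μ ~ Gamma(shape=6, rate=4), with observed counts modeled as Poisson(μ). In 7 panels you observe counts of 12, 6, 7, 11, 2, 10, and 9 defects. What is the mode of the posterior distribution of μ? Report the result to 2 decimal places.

Σxᵢ = 12+6+7+11+2+10+9 = 57, with n = 7.
Posterior ∝ μ^5e^(−4μ) · μ^57e^(−7μ) = μ^62e^(−11μ), i.e. Gamma(shape=63, rate=11).
The mode of a Gamma(a, b) with a ≥ 1 (shape–rate) is (a−1)/b = 62/11 ≈ 5.64.

μ̂_MAP = 5.64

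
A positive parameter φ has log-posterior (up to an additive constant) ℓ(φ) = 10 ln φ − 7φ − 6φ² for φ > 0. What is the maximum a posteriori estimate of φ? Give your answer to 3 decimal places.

ℓ'(φ) = 10/φ − 7 − 12φ. Setting this to zero and multiplying by φ: 12φ² + 7φ − 10 = 0.
φ = (−7 + √(7² + 4·12·10)) / (2·12) = (−7 + √529) / 24 = (−7 + 23)/24 = 2/3.
ℓ''(φ) = −10/φ² − 12 < 0, confirming a maximum.

φ̂_MAP = 0.667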